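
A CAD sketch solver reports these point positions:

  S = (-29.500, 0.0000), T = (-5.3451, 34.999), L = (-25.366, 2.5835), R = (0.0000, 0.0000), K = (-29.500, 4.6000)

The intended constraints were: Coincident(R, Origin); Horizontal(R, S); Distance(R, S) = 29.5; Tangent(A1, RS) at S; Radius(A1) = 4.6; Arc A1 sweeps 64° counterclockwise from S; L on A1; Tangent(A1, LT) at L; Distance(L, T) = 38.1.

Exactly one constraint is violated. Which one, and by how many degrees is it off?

Tangent(A1, LT) at L — off by 5.70°.

R = (0.00, 0.00) ✓; R.y = 0.00, S.y = 0.00 ✓; |RS| = 29.50 ✓; ∠(KS, SR) = 90.00° ✓; |KS| = 4.600 ✓; bearing(K→L) − bearing(K→S) = 64.00° ✓; |KL| = 4.600 ✓; ∠(KL, LT) = 95.70° ✗; |LT| = 38.10 ✓.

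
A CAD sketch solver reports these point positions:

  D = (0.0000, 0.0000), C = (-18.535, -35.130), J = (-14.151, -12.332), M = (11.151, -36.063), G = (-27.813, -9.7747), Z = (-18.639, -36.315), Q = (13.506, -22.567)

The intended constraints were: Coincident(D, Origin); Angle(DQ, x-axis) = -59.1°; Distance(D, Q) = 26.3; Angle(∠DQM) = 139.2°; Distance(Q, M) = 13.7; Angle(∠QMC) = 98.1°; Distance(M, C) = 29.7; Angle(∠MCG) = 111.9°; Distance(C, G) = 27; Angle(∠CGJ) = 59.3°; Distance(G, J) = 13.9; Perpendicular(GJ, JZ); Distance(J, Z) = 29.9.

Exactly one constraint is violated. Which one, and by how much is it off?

Distance(J, Z) = 29.9 — off by 5.50.

D = (0.00, 0.00) ✓; DQ at -59.10° ✓; |DQ| = 26.30 ✓; ∠DQM = 139.2° ✓; |QM| = 13.70 ✓; ∠QMC = 98.10° ✓; |MC| = 29.70 ✓; ∠MCG = 111.9° ✓; |CG| = 27.00 ✓; ∠CGJ = 59.30° ✓; |GJ| = 13.90 ✓; ∠(GJ, JZ) = 90.00° ✓; |JZ| = 24.40 ✗.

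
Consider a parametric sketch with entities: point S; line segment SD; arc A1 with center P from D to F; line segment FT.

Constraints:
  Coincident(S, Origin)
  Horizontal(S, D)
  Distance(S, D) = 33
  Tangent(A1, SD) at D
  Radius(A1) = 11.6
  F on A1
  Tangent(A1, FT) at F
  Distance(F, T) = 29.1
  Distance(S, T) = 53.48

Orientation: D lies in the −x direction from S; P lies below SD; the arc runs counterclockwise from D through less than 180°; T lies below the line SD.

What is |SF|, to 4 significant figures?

46.55

Checks: ∠(PD, DS) = 90.00° ✓; |PF| = 11.60 ✓; ∠(PF, FT) = 90.00° ✓; |FT| = 29.10 ✓; |ST| = 53.48 ✓.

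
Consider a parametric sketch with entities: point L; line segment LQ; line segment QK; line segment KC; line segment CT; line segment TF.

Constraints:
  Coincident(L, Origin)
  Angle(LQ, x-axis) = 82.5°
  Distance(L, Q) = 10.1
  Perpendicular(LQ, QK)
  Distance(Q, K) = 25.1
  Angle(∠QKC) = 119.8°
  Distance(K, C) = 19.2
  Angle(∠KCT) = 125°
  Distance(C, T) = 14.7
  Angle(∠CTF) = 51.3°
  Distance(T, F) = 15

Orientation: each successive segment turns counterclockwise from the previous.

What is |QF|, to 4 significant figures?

27.32

L is at the origin; LQ runs at 82.5° with length 10.1, so Q = (1.318, 10.01). LQ ⟂ QK, so QK runs at 172.5°; with |QK| = 25.1, K = (-23.57, 13.29). ∠QKC = 119.8° gives KC at -127.3° from the x-axis; with |KC| = 19.2, C = (-35.20, -1.983). ∠KCT = 125.0° gives CT at -72.30° from the x-axis; with |CT| = 14.7, T = (-30.73, -15.99). ∠CTF = 51.3° gives TF at 56.40° from the x-axis; with |TF| = 15.0, F = (-22.43, -3.494). Then |QF| = |F − Q| = 27.32.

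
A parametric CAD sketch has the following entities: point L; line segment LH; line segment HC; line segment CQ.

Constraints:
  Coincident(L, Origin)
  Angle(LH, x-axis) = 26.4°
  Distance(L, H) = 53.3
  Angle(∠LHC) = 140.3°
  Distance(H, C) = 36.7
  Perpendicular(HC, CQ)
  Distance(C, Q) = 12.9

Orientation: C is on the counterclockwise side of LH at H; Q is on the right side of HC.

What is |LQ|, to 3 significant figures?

90.8

L is at the origin; LH runs at 26.4° with length 53.3, so H = 53.3·(cos 26.4°, sin 26.4°) = (47.7, 23.7). ∠LHC = 140.3°, so HC runs at 26.4° + (180° − 140.3°) = 66.1° from the x-axis; with |HC| = 36.7, C = H + 36.7·(cos 66.1°, sin 66.1°) = (62.6, 57.3). HC is perpendicular to CQ; with |CQ| = 12.9 on the right of HC, Q = C + 12.9·(0.914, -0.405) = (74.4, 52.0). Then |LQ| = |Q − L| = 90.8.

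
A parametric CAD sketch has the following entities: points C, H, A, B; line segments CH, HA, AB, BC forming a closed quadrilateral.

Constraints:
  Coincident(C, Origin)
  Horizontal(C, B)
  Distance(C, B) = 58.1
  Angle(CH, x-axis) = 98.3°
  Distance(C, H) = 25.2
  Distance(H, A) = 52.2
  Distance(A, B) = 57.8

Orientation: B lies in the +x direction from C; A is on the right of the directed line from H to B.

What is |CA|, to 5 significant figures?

27.067

C is at the origin; C and B share the same y with |CB| = 58.1 and B in +x, so B = (58.1, 0). CH runs at 98.3° with |CH| = 25.2, so H = (-3.6378, 24.936). A is determined by |HA| = 52.2 and |AB| = 57.8 together: it lies at the intersection of circle(H, 52.2) and circle(B, 57.8). With |HB| = 66.583, the foot of the radical line on HB is 28.666 from H and the perpendicular offset is √(52.2² − 28.666²) = 43.625. Taking the right-of-HB solution: A = (6.6042, -26.249).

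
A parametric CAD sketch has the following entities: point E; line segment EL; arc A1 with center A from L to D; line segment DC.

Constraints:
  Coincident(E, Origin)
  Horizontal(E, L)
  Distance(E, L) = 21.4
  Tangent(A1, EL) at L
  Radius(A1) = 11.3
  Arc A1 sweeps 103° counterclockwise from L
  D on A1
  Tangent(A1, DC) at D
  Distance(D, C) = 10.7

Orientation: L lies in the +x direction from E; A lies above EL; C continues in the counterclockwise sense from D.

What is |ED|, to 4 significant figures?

35.24

E is at the origin; EL is horizontal with |EL| = 21.4 and L on the +x side, so L = (21.40, 0.000). The tangent condition forces AL to be normal to EL, so A = L + (0, 11.3) = (21.40, 11.30). On A1, L sits at bearing -90° from A; a 103° counterclockwise sweep puts D at bearing 13°, so D = A + 11.3·(cos 13°, sin 13°) = (32.41, 13.84). Then |ED| = |D − E| = 35.24.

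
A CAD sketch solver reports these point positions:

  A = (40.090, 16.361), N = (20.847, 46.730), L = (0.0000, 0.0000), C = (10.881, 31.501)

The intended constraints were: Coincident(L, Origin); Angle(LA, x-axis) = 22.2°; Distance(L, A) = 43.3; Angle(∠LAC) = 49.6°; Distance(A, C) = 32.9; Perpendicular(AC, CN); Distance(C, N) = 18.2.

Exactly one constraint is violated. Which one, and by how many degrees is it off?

Perpendicular(AC, CN) — off by 5.80°.

L = (0.00, 0.00) ✓; LA at 22.20° ✓; |LA| = 43.30 ✓; ∠LAC = 49.60° ✓; |AC| = 32.90 ✓; ∠(AC, CN) = 95.80° ✗; |CN| = 18.20 ✓.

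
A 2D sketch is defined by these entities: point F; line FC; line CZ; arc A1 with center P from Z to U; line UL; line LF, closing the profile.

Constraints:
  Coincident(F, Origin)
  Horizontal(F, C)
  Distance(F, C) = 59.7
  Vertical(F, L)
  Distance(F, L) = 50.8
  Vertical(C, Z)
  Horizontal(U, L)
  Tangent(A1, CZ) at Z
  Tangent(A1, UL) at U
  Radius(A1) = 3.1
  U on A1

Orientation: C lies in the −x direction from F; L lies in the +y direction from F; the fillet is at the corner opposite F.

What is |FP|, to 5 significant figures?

74.019

F is at the origin; FC is horizontal with |FC| = 59.7 and C on the −x side, so C = (-59.700, 0.0000). FL is vertical with |FL| = 50.8 and L on the +y side, so L = (0.0000, 50.800). The virtual corner opposite F is at (-59.700, 50.800). Since A1 is tangent to CZ there, PZ ⟂ CZ and tangency of A1 to UL means the radius PU is perpendicular to UL, with radius 3.1, so the center P sits 3.1 in from both sides at P = (-56.600, 47.700). Then |FP| = |P − F| = 74.019.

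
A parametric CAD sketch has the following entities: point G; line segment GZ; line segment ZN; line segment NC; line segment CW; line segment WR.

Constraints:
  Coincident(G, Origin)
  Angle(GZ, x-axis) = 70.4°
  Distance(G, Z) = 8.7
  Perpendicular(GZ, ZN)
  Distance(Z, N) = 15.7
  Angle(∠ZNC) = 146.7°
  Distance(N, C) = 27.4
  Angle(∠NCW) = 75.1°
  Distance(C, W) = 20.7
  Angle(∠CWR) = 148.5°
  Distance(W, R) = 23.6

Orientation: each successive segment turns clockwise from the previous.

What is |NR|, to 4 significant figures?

36.62

G is at the origin; GZ runs at 70.4° with length 8.7, so Z = (2.918, 8.196). GZ ⟂ ZN, so ZN runs at -19.60°; with |ZN| = 15.7, N = (17.71, 2.929). ∠ZNC = 146.7° gives NC at -52.90° from the x-axis; with |NC| = 27.4, C = (34.24, -18.92). ∠NCW = 75.1° gives CW at -157.8° from the x-axis; with |CW| = 20.7, W = (15.07, -26.75). ∠CWR = 148.5° gives WR at 170.7° from the x-axis; with |WR| = 23.6, R = (-8.219, -22.93). Then |NR| = |R − N| = 36.62.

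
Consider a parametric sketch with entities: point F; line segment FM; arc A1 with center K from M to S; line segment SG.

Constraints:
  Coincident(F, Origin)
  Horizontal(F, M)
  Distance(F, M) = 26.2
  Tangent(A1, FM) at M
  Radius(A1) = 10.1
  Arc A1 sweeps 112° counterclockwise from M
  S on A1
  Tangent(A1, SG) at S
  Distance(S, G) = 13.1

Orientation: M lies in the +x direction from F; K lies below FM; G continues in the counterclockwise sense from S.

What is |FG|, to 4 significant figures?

33.92

On A1, M sits at bearing 90° from K; a 112° counterclockwise sweep puts S at bearing 202°, so S = K + 10.1·(cos 202°, sin 202°) = (16.84, -13.88). Since A1 is tangent to SG there, KS ⟂ SG, so SG runs along (−sin 202°, cos 202°); with |SG| = 13.1, G = (21.74, -26.03). Then |FG| = |G − F| = 33.92.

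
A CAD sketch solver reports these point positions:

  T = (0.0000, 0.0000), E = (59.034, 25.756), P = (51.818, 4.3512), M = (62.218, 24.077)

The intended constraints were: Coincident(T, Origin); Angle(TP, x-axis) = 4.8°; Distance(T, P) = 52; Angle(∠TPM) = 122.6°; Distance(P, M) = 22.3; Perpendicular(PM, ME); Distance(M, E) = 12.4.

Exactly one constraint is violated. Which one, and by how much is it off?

Distance(M, E) = 12.4 — off by 8.80.

T = (0.00, 0.00) ✓; TP at 4.800° ✓; |TP| = 52.00 ✓; ∠TPM = 122.6° ✓; |PM| = 22.30 ✓; ∠(PM, ME) = 90.00° ✓; |ME| = 3.600 ✗.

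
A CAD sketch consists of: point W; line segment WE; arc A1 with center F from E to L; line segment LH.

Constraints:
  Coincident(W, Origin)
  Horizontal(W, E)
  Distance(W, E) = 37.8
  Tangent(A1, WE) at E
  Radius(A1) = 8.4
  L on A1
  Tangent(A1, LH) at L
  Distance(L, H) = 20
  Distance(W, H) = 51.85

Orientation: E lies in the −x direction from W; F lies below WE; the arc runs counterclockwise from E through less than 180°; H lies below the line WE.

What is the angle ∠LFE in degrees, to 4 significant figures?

99.99°

W is at the origin; WE is horizontal with |WE| = 37.8 and E on the −x side, so E = (-37.80, 0.000). A1 meets WE tangentially, so FE is at right angles to WE, so F = E + (0, -8.4) = (-37.80, -8.400). Since FL ⟂ LH (tangency), |FH| = √(8.4² + 20.0²) = 21.69 regardless of where L sits on A1. So H lies on both circle(W, 51.85) and circle(F, 21.69); the below-WE intersection is H = (-42.60, -29.55). L is the foot of the tangent from H: L = (-46.07, -9.857).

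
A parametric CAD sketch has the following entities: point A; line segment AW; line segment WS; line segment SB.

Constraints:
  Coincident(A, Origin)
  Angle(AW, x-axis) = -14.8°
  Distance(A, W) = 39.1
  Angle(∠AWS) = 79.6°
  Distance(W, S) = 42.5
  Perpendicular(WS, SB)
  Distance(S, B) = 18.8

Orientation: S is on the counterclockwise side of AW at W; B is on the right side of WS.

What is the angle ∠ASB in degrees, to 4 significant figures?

137.3°

A is at the origin; AW runs at -14.8° with length 39.1, so W = 39.1·(cos -14.8°, sin -14.8°) = (37.80, -9.988). ∠AWS = 79.6°, so WS runs at -14.8° + (180° − 79.6°) = 85.60° from the x-axis; with |WS| = 42.5, S = W + 42.5·(cos 85.60°, sin 85.60°) = (41.06, 32.39). WS is perpendicular to SB; with |SB| = 18.8 on the right of WS, B = S + 18.8·(0.9971, -0.07672) = (59.81, 30.94). Then cos ∠ASB = SA·SB / (|SA||SB|), giving 137.3°.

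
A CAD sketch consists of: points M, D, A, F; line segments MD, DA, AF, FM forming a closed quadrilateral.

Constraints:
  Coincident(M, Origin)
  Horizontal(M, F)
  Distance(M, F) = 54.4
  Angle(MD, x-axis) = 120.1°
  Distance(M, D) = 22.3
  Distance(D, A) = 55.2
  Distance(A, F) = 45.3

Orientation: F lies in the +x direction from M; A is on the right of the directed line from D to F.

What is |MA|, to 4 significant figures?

32.93

Checks: MD at 120.1° ✓; |DA| = 55.20 ✓; |AF| = 45.30 ✓.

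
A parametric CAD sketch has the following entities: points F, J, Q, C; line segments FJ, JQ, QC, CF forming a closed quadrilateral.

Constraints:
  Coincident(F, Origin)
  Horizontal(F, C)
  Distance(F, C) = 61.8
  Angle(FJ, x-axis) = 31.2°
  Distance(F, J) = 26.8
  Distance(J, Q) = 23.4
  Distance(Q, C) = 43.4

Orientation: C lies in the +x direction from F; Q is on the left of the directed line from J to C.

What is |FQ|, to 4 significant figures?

48.70

Checks: |JQ| = 23.40 ✓; |QC| = 43.40 ✓.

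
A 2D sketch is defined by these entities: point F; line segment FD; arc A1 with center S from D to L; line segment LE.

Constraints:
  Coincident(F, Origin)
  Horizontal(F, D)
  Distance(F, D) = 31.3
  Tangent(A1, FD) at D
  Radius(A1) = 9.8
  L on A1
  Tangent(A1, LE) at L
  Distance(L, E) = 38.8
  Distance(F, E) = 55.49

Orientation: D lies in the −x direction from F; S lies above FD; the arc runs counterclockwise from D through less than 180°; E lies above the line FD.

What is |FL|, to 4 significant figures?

24.08

Checks: |SL| = 9.800 ✓; ∠(SL, LE) = 90.00° ✓; |LE| = 38.80 ✓; |FE| = 55.49 ✓.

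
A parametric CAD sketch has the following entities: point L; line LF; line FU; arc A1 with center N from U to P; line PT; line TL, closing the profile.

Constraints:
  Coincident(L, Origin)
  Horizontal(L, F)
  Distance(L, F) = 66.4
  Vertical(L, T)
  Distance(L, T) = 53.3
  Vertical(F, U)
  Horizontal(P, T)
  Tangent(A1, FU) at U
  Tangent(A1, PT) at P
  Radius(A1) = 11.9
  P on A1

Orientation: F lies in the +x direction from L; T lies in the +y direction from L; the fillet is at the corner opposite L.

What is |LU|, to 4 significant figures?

78.25

L is at the origin; L and F share the same y with |LF| = 66.4 and F on the +x side, so F = (66.40, 0.000). LT is vertical with |LT| = 53.3 and T on the +y side, so T = (0.000, 53.30). The virtual corner opposite L is at (66.40, 53.30). Since A1 is tangent to FU there, NU ⟂ FU and since A1 is tangent to PT there, NP ⟂ PT, with radius 11.9, so the center N sits 11.9 in from both sides at N = (54.50, 41.40). That places the tangent points at U = (66.40, 41.40) on FU and P = (54.50, 53.30) on PT. Then |LU| = |U − L| = 78.25.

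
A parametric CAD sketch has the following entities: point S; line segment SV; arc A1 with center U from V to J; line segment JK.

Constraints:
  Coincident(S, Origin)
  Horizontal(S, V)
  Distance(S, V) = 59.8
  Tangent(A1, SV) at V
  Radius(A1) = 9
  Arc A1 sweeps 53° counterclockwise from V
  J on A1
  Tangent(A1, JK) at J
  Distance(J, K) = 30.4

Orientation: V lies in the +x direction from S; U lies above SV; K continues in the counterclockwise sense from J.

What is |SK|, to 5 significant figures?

89.719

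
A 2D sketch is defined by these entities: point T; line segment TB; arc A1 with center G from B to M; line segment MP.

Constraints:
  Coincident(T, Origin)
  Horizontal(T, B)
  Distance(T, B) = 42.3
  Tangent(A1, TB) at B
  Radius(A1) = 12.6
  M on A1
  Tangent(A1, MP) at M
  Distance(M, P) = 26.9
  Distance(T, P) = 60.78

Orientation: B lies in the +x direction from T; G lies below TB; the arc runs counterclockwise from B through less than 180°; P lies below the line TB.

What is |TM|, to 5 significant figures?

36.211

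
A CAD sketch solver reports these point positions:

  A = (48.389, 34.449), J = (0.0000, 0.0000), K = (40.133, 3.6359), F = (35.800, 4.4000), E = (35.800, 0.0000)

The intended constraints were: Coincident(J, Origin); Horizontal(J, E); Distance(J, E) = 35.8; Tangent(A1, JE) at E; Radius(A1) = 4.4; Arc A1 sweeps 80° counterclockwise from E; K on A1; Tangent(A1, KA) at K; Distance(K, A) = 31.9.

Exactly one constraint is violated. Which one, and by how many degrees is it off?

Tangent(A1, KA) at K — off by 5.00°.

J = (0.00, 0.00) ✓; J.y = 0.00, E.y = 0.00 ✓; |JE| = 35.80 ✓; ∠(FE, EJ) = 90.00° ✓; |FE| = 4.400 ✓; bearing(F→K) − bearing(F→E) = 80.00° ✓; |FK| = 4.400 ✓; ∠(FK, KA) = 95.00° ✗; |KA| = 31.90 ✓.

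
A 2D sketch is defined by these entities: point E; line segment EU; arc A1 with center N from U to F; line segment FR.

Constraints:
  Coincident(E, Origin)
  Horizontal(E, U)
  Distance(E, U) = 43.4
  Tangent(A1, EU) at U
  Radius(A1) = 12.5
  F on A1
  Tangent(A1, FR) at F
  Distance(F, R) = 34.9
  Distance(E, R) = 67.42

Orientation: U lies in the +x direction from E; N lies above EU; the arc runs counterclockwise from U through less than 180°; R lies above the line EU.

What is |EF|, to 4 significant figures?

57.66

Checks: |NU| = 12.50 ✓; |NF| = 12.50 ✓; ∠(NF, FR) = 90.00° ✓; |FR| = 34.90 ✓; |ER| = 67.42 ✓.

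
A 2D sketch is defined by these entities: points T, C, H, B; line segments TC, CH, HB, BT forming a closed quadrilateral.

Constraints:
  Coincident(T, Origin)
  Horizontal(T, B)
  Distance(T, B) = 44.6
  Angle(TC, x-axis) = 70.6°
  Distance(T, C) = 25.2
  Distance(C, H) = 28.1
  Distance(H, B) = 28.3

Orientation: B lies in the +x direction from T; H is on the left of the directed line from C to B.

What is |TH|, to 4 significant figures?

45.25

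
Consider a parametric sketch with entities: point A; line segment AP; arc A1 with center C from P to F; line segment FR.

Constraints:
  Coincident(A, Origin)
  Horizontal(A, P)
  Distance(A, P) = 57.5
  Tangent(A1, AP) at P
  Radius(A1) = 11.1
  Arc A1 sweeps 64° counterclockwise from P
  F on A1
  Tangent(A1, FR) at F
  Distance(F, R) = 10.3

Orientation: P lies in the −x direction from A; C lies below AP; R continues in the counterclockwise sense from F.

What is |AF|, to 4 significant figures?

67.76

A is at the origin; A and P share the same y with |AP| = 57.5 and P on the −x side, so P = (-57.50, 0.000). Since A1 is tangent to AP there, CP ⟂ AP, so C = P + (0, -11.1) = (-57.50, -11.10). On A1, P sits at bearing 90° from C; a 64° counterclockwise sweep puts F at bearing 154°, so F = C + 11.1·(cos 154°, sin 154°) = (-67.48, -6.234). Then |AF| = |F − A| = 67.76.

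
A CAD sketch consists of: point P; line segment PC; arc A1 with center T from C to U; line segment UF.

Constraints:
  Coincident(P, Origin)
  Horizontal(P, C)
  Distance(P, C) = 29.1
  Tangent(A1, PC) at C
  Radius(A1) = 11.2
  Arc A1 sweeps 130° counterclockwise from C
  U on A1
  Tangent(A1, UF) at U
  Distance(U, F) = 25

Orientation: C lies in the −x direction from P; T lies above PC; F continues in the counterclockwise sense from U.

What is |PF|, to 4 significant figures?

52.43

P is at the origin; PC is horizontal with |PC| = 29.1 and C on the −x side, so C = (-29.10, 0.000). Since A1 is tangent to PC there, TC ⟂ PC, so T = C + (0, 11.2) = (-29.10, 11.20). On A1, C sits at bearing -90° from T; a 130° counterclockwise sweep puts U at bearing 40°, so U = T + 11.2·(cos 40°, sin 40°) = (-20.52, 18.40). Tangency of A1 to UF means the radius TU is perpendicular to UF, so UF runs along (−sin 40°, cos 40°); with |UF| = 25.0, F = (-36.59, 37.55). Then |PF| = |F − P| = 52.43.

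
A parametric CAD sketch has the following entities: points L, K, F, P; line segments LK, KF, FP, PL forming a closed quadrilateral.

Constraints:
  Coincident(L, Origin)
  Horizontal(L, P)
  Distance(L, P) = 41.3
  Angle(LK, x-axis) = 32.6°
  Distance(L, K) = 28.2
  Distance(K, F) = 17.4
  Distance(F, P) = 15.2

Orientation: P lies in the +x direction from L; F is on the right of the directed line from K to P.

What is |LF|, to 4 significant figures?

26.31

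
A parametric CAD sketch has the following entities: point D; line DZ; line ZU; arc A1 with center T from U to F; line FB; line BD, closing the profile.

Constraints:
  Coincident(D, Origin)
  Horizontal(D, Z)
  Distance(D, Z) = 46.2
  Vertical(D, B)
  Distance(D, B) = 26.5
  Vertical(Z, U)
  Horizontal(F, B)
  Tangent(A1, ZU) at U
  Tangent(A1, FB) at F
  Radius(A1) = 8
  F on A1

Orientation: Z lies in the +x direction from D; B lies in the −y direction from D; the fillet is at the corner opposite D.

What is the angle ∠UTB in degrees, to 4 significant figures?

168.2°

The virtual corner opposite D is at (46.20, -26.50). Since A1 is tangent to ZU there, TU ⟂ ZU and since A1 is tangent to FB there, TF ⟂ FB, with radius 8.0, so the center T sits 8.0 in from both sides at T = (38.20, -18.50). That places the tangent points at U = (46.20, -18.50) on ZU and F = (38.20, -26.50) on FB. Then cos ∠UTB = TU·TB / (|TU||TB|), giving 168.2°.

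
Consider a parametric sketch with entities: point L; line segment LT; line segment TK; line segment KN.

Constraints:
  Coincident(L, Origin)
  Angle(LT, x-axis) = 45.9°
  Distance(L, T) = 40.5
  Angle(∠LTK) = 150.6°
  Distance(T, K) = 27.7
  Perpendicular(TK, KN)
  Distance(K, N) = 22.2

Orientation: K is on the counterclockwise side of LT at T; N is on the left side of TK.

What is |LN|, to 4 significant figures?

63.03

L is at the origin; LT runs at 45.9° with length 40.5, so T = 40.5·(cos 45.9°, sin 45.9°) = (28.18, 29.08). ∠LTK = 150.6°, so TK runs at 45.9° + (180° − 150.6°) = 75.30° from the x-axis; with |TK| = 27.7, K = T + 27.7·(cos 75.30°, sin 75.30°) = (35.21, 55.88). The perpendicularity gives KN at right angles to TK; with |KN| = 22.2 on the left of TK, N = K + 22.2·(-0.9673, 0.2538) = (13.74, 61.51). Then |LN| = |N − L| = 63.03.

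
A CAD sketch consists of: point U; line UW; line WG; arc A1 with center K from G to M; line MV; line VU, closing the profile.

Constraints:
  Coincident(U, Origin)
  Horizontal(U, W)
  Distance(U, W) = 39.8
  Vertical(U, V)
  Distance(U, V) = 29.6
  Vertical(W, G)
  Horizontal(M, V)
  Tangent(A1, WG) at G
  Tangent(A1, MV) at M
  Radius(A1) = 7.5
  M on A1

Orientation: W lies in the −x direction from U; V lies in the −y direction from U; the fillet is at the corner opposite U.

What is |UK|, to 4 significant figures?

39.14

U is at the origin; U and W share the same y with |UW| = 39.8 and W on the −x side, so W = (-39.80, 0.000). U and V share the same x with |UV| = 29.6 and V on the −y side, so V = (0.000, -29.60). The virtual corner opposite U is at (-39.80, -29.60). Since A1 is tangent to WG there, KG ⟂ WG and A1 meets MV tangentially, so KM is at right angles to MV, with radius 7.5, so the center K sits 7.5 in from both sides at K = (-32.30, -22.10). Then |UK| = |K − U| = 39.14.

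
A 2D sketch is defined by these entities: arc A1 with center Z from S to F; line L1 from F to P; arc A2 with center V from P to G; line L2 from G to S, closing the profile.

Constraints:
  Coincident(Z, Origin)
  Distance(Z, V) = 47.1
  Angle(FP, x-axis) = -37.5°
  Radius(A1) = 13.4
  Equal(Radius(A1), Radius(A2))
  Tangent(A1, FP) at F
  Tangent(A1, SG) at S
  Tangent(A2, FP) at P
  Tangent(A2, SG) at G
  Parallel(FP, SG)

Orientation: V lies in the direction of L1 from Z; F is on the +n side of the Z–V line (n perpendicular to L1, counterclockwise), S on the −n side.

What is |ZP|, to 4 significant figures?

48.97

The slot axis is L1's direction at -37.5°, so u = (cos -37.5°, sin -37.5°) = (0.7934, -0.6088) and n = (−sin -37.5°, cos -37.5°) = (0.6088, 0.7934). Z is at the origin and V lies 47.1 along u from Z, so V = 47.1·u = (37.37, -28.67). Tangency of A1 to both parallel lines with radius 13.4 puts F and S at Z ± 13.4·n: F = (8.157, 10.63), S = (-8.157, -10.63). Equal radii place P and G the same way about V: P = V + 13.4·n = (45.52, -18.04), G = V − 13.4·n = (29.21, -39.30). Then |ZP| = |P − Z| = 48.97.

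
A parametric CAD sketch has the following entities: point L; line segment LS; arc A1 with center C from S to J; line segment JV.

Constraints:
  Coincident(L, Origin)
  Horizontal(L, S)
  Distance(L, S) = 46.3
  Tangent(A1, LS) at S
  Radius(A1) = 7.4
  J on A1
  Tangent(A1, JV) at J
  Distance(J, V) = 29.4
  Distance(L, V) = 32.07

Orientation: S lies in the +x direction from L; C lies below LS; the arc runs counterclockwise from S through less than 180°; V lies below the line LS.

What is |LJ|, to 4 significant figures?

40.89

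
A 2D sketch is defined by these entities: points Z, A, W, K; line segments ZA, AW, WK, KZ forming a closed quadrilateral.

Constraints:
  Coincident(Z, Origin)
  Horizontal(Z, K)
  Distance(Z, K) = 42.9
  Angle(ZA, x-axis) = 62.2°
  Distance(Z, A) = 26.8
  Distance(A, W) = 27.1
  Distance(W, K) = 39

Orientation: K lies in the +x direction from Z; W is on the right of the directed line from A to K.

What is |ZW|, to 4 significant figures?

4.434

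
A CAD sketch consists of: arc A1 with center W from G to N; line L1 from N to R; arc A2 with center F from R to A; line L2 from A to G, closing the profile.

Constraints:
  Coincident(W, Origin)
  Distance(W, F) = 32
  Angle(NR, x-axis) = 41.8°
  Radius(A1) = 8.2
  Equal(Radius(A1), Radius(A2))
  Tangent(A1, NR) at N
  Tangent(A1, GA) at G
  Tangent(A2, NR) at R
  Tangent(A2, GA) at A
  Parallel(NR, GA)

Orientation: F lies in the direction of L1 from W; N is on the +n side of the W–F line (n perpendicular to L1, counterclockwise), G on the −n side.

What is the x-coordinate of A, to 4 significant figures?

29.32

The slot axis is L1's direction at 41.8°, so u = (cos 41.8°, sin 41.8°) = (0.7455, 0.6665) and n = (−sin 41.8°, cos 41.8°) = (-0.6665, 0.7455). W is at the origin and F lies 32.0 along u from W, so F = 32.0·u = (23.86, 21.33). Tangency of A1 to both parallel lines with radius 8.2 puts N and G at W ± 8.2·n: N = (-5.466, 6.113), G = (5.466, -6.113). Equal radii place R and A the same way about F: R = F + 8.2·n = (18.39, 27.44), A = F − 8.2·n = (29.32, 15.22). So A.x = 29.32.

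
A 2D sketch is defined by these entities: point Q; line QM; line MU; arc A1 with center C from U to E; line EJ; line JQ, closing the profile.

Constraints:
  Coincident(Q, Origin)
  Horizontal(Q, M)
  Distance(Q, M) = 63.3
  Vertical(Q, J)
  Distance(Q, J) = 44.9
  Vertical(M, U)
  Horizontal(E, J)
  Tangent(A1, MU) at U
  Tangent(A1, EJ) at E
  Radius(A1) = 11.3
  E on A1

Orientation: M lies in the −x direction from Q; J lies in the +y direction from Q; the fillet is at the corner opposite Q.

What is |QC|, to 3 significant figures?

61.9

Q is at the origin; Q and M share the same y with |QM| = 63.3 and M on the −x side, so M = (-63.3, 0.00). QJ is vertical with |QJ| = 44.9 and J on the +y side, so J = (0.00, 44.9). The virtual corner opposite Q is at (-63.3, 44.9). A1 meets MU tangentially, so CU is at right angles to MU and tangency of A1 to EJ means the radius CE is perpendicular to EJ, with radius 11.3, so the center C sits 11.3 in from both sides at C = (-52.0, 33.6). Then |QC| = |C − Q| = 61.9.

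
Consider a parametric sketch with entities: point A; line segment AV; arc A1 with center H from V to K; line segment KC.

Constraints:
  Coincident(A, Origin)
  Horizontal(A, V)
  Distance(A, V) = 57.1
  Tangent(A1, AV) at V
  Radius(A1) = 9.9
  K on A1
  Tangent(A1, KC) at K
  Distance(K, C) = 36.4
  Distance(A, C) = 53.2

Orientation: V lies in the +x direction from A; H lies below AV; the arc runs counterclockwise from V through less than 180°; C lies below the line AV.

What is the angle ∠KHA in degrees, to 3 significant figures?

11.3°

Checks: A = (0.00, 0.00) ✓; |HK| = 9.900 ✓; ∠(HK, KC) = 90.00° ✓; |KC| = 36.40 ✓; |AC| = 53.20 ✓.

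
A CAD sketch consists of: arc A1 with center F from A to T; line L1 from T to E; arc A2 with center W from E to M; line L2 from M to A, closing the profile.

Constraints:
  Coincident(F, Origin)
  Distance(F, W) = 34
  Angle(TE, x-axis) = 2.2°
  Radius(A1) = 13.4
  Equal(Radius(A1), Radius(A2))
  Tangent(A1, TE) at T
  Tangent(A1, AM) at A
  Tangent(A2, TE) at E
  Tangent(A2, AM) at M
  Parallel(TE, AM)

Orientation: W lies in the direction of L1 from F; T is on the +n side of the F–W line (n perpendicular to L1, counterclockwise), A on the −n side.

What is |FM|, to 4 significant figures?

36.55

The slot axis is L1's direction at 2.2°, so u = (cos 2.2°, sin 2.2°) = (0.9993, 0.03839) and n = (−sin 2.2°, cos 2.2°) = (-0.03839, 0.9993). F is at the origin and W lies 34.0 along u from F, so W = 34.0·u = (33.97, 1.305). Tangency of A1 to both parallel lines with radius 13.4 puts T and A at F ± 13.4·n: T = (-0.5144, 13.39), A = (0.5144, -13.39). Equal radii place E and M the same way about W: E = W + 13.4·n = (33.46, 14.70), M = W − 13.4·n = (34.49, -12.08). Then |FM| = |M − F| = 36.55.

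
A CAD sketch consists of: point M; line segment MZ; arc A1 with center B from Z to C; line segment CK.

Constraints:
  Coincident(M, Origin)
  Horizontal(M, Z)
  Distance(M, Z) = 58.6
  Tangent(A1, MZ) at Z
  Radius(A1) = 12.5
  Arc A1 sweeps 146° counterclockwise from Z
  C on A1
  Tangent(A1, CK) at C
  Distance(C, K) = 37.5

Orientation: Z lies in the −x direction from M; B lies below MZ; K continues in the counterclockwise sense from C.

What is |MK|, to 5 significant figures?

55.782

M is at the origin; MZ is horizontal with |MZ| = 58.6 and Z on the −x side, so Z = (-58.600, 0.0000). Tangency of A1 to MZ means the radius BZ is perpendicular to MZ, so B = Z + (0, -12.5) = (-58.600, -12.500). On A1, Z sits at bearing 90° from B; a 146° counterclockwise sweep puts C at bearing 236°, so C = B + 12.5·(cos 236°, sin 236°) = (-65.590, -22.863). A1 meets CK tangentially, so BC is at right angles to CK, so CK runs along (−sin 236°, cos 236°); with |CK| = 37.5, K = (-34.501, -43.833). Then |MK| = |K − M| = 55.782.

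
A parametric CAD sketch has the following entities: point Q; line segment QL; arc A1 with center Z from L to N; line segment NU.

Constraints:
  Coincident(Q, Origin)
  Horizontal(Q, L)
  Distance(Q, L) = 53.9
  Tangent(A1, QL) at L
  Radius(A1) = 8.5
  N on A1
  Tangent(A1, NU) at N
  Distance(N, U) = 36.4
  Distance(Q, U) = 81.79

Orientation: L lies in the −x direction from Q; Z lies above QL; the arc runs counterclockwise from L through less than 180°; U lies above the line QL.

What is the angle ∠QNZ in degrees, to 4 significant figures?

124.9°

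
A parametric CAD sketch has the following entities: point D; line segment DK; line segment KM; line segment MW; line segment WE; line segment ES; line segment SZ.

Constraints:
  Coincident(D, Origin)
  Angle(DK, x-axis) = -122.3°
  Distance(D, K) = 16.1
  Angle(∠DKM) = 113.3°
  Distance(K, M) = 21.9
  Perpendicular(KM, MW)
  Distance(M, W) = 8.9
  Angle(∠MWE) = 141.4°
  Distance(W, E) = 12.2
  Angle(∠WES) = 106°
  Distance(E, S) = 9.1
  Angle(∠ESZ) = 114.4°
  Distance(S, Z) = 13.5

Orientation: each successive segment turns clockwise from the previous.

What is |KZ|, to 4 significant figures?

5.651

∠WES = 106.0° gives ES at -31.60° from the x-axis; with |ES| = 9.1, S = (-12.08, 2.066). ∠ESZ = 114.4° gives SZ at -97.20° from the x-axis; with |SZ| = 13.5, Z = (-13.77, -11.33). Then |KZ| = |Z − K| = 5.651.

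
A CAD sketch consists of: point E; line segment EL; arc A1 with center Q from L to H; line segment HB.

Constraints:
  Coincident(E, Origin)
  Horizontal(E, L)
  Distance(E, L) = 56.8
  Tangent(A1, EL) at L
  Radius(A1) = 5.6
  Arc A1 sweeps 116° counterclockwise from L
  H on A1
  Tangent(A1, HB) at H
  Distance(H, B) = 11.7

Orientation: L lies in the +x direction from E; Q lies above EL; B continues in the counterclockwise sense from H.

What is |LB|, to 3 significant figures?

18.6

E is at the origin; EL is horizontal with |EL| = 56.8 and L on the +x side, so L = (56.8, 0.00). The tangent condition forces QL to be normal to EL, so Q = L + (0, 5.6) = (56.8, 5.60). On A1, L sits at bearing -90° from Q; a 116° counterclockwise sweep puts H at bearing 26°, so H = Q + 5.6·(cos 26°, sin 26°) = (61.8, 8.05). Tangency of A1 to HB means the radius QH is perpendicular to HB, so HB runs along (−sin 26°, cos 26°); with |HB| = 11.7, B = (56.7, 18.6). Then |LB| = |B − L| = 18.6.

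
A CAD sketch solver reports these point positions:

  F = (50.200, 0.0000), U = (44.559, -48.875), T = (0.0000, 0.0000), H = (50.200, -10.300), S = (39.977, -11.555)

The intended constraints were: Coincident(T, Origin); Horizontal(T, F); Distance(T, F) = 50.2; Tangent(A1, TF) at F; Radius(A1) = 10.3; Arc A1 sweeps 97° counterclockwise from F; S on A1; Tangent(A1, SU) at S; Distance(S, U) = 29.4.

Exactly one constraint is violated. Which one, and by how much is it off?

Distance(S, U) = 29.4 — off by 8.20.

T = (0.00, 0.00) ✓; T.y = 0.00, F.y = 0.00 ✓; |TF| = 50.20 ✓; ∠(HF, FT) = 90.00° ✓; |HF| = 10.30 ✓; bearing(H→S) − bearing(H→F) = 97.00° ✓; |HS| = 10.30 ✓; ∠(HS, SU) = 90.00° ✓; |SU| = 37.60 ✗.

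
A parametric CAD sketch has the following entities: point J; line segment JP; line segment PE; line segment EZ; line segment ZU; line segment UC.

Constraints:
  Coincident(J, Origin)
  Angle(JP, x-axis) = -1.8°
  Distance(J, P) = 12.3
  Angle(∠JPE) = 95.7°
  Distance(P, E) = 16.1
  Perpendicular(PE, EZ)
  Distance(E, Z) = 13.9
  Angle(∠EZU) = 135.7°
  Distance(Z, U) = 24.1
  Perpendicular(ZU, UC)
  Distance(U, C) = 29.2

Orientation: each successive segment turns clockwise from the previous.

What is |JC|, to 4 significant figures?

20.46

J is at the origin; JP runs at -1.8° with length 12.3, so P = (12.29, -0.3864). ∠JPE = 95.7° gives PE at -86.10° from the x-axis; with |PE| = 16.1, E = (13.39, -16.45). PE is perpendicular to EZ, so EZ runs at -176.1°; with |EZ| = 13.9, Z = (-0.4788, -17.39). ∠EZU = 135.7° gives ZU at 139.6° from the x-axis; with |ZU| = 24.1, U = (-18.83, -1.775). ZU is perpendicular to UC, so UC runs at 49.60°; with |UC| = 29.2, C = (0.09319, 20.46). Then |JC| = |C − J| = 20.46.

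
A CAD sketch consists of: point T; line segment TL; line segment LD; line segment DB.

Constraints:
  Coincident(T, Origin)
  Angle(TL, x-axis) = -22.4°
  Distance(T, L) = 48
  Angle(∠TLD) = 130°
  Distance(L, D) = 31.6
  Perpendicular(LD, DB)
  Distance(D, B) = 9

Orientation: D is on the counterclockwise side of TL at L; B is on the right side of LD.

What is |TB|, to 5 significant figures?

77.430

∠TLD = 130.0°, so LD runs at -22.4° + (180° − 130.0°) = 27.600° from the x-axis; with |LD| = 31.6, D = L + 31.6·(cos 27.600°, sin 27.600°) = (72.382, -3.6512). LD is perpendicular to DB; with |DB| = 9.0 on the right of LD, B = D + 9.0·(0.46330, -0.88620) = (76.552, -11.627). Then |TB| = |B − T| = 77.430.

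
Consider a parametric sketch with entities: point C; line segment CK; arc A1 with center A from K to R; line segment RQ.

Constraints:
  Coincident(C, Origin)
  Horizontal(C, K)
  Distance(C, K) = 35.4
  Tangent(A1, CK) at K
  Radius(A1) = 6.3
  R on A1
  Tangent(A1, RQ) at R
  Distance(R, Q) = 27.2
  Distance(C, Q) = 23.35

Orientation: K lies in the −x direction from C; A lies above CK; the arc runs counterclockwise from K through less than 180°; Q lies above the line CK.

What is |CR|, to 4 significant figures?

31.12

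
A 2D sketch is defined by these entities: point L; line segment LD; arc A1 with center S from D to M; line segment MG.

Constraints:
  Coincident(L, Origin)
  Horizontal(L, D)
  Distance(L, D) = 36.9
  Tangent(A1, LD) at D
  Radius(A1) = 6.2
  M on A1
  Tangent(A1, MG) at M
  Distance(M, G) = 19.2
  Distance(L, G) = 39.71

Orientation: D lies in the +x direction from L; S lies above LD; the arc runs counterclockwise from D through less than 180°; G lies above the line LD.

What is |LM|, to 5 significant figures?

43.048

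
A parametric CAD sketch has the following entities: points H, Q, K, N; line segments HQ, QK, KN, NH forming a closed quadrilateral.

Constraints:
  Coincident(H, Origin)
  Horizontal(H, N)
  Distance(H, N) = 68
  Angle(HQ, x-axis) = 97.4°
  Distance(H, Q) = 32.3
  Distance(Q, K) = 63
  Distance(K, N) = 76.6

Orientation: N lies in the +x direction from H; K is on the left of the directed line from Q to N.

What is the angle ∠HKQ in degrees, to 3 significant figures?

18.6°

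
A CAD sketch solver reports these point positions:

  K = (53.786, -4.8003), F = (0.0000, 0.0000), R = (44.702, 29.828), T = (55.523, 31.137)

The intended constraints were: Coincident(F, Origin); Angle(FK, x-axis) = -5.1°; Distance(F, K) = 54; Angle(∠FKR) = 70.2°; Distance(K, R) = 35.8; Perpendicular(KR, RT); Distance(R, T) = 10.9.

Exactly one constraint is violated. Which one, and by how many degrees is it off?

Perpendicular(KR, RT) — off by 7.80°.

F = (0.00, 0.00) ✓; FK at -5.100° ✓; |FK| = 54.00 ✓; ∠FKR = 70.20° ✓; |KR| = 35.80 ✓; ∠(KR, RT) = 97.80° ✗; |RT| = 10.90 ✓.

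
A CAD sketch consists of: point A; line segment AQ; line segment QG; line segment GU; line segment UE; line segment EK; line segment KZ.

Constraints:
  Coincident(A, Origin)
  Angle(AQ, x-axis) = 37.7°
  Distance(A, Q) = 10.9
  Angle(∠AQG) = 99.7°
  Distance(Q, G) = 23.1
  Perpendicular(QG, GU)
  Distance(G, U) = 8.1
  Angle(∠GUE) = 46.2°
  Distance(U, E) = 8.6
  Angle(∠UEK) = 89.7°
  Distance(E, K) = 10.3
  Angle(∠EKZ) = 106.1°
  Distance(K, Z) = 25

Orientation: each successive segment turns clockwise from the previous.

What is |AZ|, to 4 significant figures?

48.16

A is at the origin; AQ runs at 37.7° with length 10.9, so Q = (8.624, 6.666). ∠AQG = 99.7° gives QG at -42.60° from the x-axis; with |QG| = 23.1, G = (25.63, -8.970). QG is perpendicular to GU, so GU runs at -132.6°; with |GU| = 8.1, U = (20.15, -14.93). ∠GUE = 46.2° gives UE at 93.60° from the x-axis; with |UE| = 8.6, E = (19.61, -6.350). ∠UEK = 89.7° gives EK at 3.300° from the x-axis; with |EK| = 10.3, K = (29.89, -5.757). ∠EKZ = 106.1° gives KZ at -70.60° from the x-axis; with |KZ| = 25.0, Z = (38.19, -29.34). Then |AZ| = |Z − A| = 48.16.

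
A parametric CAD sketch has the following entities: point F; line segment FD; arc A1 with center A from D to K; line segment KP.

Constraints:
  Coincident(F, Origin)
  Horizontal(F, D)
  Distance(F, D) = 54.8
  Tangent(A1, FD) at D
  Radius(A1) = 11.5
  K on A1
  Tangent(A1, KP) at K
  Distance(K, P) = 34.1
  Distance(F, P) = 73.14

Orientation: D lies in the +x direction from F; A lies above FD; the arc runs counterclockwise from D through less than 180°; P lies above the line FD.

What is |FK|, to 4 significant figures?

67.45

Checks: |AK| = 11.50 ✓; ∠(AK, KP) = 90.00° ✓; |KP| = 34.10 ✓; |FP| = 73.14 ✓.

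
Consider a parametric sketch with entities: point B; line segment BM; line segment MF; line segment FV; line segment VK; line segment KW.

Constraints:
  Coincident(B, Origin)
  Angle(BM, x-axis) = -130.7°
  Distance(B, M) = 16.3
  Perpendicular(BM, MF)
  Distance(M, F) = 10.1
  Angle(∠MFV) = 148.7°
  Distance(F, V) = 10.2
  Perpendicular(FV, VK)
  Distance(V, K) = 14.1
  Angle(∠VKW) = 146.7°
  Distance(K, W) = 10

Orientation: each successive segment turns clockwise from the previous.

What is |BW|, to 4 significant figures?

5.875

B is at the origin; BM runs at -130.7° with length 16.3, so M = (-10.63, -12.36). BM is perpendicular to MF, so MF runs at 139.3°; with |MF| = 10.1, F = (-18.29, -5.771). ∠MFV = 148.7° gives FV at 108.0° from the x-axis; with |FV| = 10.2, V = (-21.44, 3.929). FV ⟂ VK, so VK runs at 18.00°; with |VK| = 14.1, K = (-8.028, 8.287). ∠VKW = 146.7° gives KW at -15.30° from the x-axis; with |KW| = 10.0, W = (1.617, 5.648). Then |BW| = |W − B| = 5.875.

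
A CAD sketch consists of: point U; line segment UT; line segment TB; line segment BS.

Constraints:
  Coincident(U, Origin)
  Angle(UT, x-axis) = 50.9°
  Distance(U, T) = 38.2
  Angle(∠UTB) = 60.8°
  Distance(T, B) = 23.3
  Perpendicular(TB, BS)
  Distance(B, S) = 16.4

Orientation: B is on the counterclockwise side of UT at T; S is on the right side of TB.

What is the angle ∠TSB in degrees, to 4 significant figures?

54.86°

U is at the origin; UT runs at 50.9° with length 38.2, so T = 38.2·(cos 50.9°, sin 50.9°) = (24.09, 29.64). ∠UTB = 60.8°, so TB runs at 50.9° + (180° − 60.8°) = 170.1° from the x-axis; with |TB| = 23.3, B = T + 23.3·(cos 170.1°, sin 170.1°) = (1.139, 33.65). TB ⟂ BS; with |BS| = 16.4 on the right of TB, S = B + 16.4·(0.1719, 0.9851) = (3.958, 49.81). Then cos ∠TSB = ST·SB / (|ST||SB|), giving 54.86°.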